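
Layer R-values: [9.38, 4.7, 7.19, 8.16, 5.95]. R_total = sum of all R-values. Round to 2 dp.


R_total = 9.38 + 4.7 + 7.19 + 8.16 + 5.95 = 35.38

35.38


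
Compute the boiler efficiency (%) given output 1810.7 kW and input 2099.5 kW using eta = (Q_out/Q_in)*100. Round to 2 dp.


eta = (1810.7/2099.5)*100 = 86.24 %

86.24 %


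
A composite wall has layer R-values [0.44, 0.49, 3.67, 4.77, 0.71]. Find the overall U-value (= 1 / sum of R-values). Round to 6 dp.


R_total = 0.44 + 0.49 + 3.67 + 4.77 + 0.71 = 10.08
U = 1/10.08 = 0.099206

0.099206


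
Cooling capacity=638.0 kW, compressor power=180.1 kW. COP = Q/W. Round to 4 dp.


COP = 638.0 / 180.1 = 3.5425

3.5425


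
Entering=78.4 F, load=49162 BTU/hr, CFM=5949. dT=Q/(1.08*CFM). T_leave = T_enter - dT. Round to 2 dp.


dT = 49162/(1.08*5949) = 7.6518
T_leave = 78.4 - 7.6518 = 70.75 F

70.75 F


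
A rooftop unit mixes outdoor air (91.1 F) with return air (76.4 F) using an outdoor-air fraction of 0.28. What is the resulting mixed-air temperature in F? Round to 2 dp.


T_mix = 0.28*91.1 + 0.72*76.4 = 80.52 F

80.52 F


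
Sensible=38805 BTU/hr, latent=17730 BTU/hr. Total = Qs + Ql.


Qt = 38805 + 17730 = 56535 BTU/hr

56535 BTU/hr


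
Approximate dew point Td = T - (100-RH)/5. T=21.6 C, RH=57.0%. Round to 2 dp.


Td = 21.6 - (100-57.0)/5 = 13.00 C

13.00 C


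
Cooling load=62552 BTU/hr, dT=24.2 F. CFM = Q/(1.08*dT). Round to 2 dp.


CFM = 62552 / (1.08 * 24.2) = 2393.33

2393.33 CFM


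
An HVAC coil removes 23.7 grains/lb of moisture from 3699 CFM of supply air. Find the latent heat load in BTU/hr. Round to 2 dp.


Q = 0.68 * 3699 * 23.7 = 59613.08 BTU/hr

59613.08 BTU/hr


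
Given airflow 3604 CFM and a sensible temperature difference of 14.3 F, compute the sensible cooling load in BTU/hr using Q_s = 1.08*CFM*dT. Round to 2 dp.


Q = 1.08 * 3604 * 14.3 = 55660.18 BTU/hr

55660.18 BTU/hr


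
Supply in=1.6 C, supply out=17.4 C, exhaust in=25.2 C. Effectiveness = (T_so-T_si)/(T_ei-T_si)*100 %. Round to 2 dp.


eff = (17.4-1.6)/(25.2-1.6)*100 = 66.95 %

66.95 %


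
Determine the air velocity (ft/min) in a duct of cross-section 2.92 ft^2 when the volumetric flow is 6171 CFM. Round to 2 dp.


V = 6171 / 2.92 = 2113.36 ft/min

2113.36 ft/min


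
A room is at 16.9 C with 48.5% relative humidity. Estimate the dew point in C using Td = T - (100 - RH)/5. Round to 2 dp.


Td = 16.9 - (100-48.5)/5 = 6.60 C

6.60 C


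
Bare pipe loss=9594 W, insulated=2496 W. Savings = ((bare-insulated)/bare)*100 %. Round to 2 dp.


Savings = ((9594-2496)/9594)*100 = 73.98 %

73.98 %


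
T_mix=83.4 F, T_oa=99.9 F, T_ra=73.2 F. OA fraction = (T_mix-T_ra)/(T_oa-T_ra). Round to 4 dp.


frac = (83.4 - 73.2) / (99.9 - 73.2) = 0.3820

0.3820


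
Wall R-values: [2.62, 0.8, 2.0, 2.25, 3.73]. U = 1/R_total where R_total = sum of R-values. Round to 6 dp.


R_total = 2.62 + 0.8 + 2.0 + 2.25 + 3.73 = 11.40
U = 1/11.40 = 0.087719

0.087719


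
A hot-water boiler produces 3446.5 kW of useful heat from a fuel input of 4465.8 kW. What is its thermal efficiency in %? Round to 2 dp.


eta = (3446.5/4465.8)*100 = 77.18 %

77.18 %


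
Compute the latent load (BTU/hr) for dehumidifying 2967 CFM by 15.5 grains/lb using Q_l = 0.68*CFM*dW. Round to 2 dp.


Q = 0.68 * 2967 * 15.5 = 31272.18 BTU/hr

31272.18 BTU/hr


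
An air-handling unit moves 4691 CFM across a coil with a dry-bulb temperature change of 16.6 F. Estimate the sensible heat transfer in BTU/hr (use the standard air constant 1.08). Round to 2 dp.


Q = 1.08 * 4691 * 16.6 = 84100.25 BTU/hr

84100.25 BTU/hr


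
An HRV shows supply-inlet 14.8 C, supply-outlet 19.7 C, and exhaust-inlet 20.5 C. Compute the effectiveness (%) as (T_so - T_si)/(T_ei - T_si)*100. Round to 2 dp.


eff = (19.7-14.8)/(20.5-14.8)*100 = 85.96 %

85.96 %


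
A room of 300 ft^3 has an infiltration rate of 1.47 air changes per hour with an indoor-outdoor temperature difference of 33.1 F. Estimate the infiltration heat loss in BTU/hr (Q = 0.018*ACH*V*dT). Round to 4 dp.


Q = 0.018 * 1.47 * 300 * 33.1 = 262.7478 BTU/hr

262.7478 BTU/hr


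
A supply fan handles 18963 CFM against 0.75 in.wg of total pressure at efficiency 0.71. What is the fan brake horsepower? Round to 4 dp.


BHP = 18963 * 0.75 / (6356 * 0.71) = 3.1516 hp

3.1516 hp


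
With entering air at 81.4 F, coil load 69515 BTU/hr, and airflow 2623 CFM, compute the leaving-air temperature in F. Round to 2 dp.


dT = 69515/(1.08*2623) = 24.5390
T_leave = 81.4 - 24.5390 = 56.86 F

56.86 F


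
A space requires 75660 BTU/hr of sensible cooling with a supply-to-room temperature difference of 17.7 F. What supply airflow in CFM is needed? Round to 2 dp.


CFM = 75660 / (1.08 * 17.7) = 3957.94

3957.94 CFM


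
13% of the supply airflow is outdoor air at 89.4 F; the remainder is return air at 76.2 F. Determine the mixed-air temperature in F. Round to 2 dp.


T_mix = 0.13*89.4 + 0.87*76.2 = 77.92 F

77.92 F


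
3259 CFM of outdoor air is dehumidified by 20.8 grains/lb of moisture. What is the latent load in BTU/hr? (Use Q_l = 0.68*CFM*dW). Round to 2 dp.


Q = 0.68 * 3259 * 20.8 = 46095.30 BTU/hr

46095.30 BTU/hr


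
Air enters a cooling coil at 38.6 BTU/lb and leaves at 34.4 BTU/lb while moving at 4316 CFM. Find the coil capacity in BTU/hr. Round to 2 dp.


Q = 4.5 * 4316 * (38.6 - 34.4) = 81572.40 BTU/hr

81572.40 BTU/hr


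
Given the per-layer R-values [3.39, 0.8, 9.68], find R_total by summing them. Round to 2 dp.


R_total = 3.39 + 0.8 + 9.68 = 13.87

13.87


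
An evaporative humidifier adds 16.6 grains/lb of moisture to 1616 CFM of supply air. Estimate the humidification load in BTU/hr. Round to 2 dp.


Q = 0.68 * 1616 * 16.6 = 18241.41 BTU/hr

18241.41 BTU/hr


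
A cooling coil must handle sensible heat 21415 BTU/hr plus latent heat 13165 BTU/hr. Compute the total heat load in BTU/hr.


Qt = 21415 + 13165 = 34580 BTU/hr

34580 BTU/hr


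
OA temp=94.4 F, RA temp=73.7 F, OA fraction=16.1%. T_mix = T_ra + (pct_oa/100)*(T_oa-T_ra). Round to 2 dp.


T_mix = 73.7 + (16.1/100)*(94.4-73.7) = 77.03 F

77.03 F


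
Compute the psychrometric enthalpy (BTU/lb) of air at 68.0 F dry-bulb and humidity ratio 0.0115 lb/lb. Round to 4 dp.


h = 0.24*68.0 + 0.0115*(1061+0.444*68.0) = 28.8687 BTU/lb

28.8687 BTU/lb


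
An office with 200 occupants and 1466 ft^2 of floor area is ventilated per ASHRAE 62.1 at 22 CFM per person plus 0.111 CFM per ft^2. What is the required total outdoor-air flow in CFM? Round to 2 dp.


Total = 200*22 + 1466*0.111 = 4562.73 CFM

4562.73 CFM


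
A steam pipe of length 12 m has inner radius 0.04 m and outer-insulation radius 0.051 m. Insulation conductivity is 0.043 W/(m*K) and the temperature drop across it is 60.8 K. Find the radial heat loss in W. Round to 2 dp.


Q = 2*pi*0.043*12*60.8/ln(0.051/0.04) = 811.38 W

811.38 W


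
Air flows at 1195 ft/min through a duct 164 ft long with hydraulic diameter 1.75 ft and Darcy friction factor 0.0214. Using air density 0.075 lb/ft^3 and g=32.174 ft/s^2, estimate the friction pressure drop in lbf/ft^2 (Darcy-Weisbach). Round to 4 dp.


v_fps = 1195/60 = 19.9167 ft/s
dp = 0.0214*(164/1.75)*0.075*19.9167^2/(2*32.174) = 0.9272 lbf/ft^2

0.9272 lbf/ft^2


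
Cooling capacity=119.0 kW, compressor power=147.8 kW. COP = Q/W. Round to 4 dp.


COP = 119.0 / 147.8 = 0.8051

0.8051


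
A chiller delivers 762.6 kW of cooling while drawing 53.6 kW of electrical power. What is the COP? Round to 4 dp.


COP = 762.6 / 53.6 = 14.2276

14.2276


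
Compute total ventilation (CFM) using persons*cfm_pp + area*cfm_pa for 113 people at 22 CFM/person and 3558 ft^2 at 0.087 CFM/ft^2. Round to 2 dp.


Total = 113*22 + 3558*0.087 = 2795.55 CFM

2795.55 CFM


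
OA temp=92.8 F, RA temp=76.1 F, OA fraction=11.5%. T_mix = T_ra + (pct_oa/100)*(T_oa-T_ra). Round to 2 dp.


T_mix = 76.1 + (11.5/100)*(92.8-76.1) = 78.02 F

78.02 F


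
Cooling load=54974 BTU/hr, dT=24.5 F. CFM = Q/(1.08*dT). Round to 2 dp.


CFM = 54974 / (1.08 * 24.5) = 2077.63

2077.63 CFM


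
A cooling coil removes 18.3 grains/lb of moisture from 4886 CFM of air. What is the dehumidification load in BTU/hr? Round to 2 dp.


Q = 0.68 * 4886 * 18.3 = 60801.38 BTU/hr

60801.38 BTU/hr


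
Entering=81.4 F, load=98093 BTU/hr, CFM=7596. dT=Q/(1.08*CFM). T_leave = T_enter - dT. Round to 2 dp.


dT = 98093/(1.08*7596) = 11.9572
T_leave = 81.4 - 11.9572 = 69.44 F

69.44 F


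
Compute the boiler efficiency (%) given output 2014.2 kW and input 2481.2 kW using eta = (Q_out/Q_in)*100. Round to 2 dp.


eta = (2014.2/2481.2)*100 = 81.18 %

81.18 %


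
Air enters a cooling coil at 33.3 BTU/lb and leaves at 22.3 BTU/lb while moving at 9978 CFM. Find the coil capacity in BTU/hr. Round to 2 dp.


Q = 4.5 * 9978 * (33.3 - 22.3) = 493911.00 BTU/hr

493911.00 BTU/hr


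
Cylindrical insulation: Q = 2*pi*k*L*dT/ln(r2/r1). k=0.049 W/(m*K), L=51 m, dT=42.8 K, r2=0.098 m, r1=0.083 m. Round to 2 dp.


Q = 2*pi*0.049*51*42.8/ln(0.098/0.083) = 4045.29 W

4045.29 W


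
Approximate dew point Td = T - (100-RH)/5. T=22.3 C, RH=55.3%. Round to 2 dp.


Td = 22.3 - (100-55.3)/5 = 13.36 C

13.36 C


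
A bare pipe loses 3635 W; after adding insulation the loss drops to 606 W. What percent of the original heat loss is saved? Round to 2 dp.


Savings = ((3635-606)/3635)*100 = 83.33 %

83.33 %


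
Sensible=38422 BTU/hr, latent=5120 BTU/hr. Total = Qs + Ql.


Qt = 38422 + 5120 = 43542 BTU/hr

43542 BTU/hr


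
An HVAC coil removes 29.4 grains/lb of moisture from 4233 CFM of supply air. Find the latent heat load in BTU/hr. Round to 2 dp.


Q = 0.68 * 4233 * 29.4 = 84626.14 BTU/hr

84626.14 BTU/hr


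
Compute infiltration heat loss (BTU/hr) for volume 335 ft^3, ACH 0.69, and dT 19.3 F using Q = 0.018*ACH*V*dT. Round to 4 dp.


Q = 0.018 * 0.69 * 335 * 19.3 = 80.3015 BTU/hr

80.3015 BTU/hr


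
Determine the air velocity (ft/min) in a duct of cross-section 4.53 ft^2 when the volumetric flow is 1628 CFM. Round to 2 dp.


V = 1628 / 4.53 = 359.38 ft/min

359.38 ft/min


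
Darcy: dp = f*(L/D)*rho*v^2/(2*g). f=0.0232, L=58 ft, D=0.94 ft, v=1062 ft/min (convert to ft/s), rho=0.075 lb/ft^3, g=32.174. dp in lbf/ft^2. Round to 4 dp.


v_fps = 1062/60 = 17.7 ft/s
dp = 0.0232*(58/0.94)*0.075*17.7^2/(2*32.174) = 0.5227 lbf/ft^2

0.5227 lbf/ft^2


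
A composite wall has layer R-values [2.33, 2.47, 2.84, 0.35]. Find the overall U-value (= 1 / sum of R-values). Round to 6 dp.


R_total = 2.33 + 2.47 + 2.84 + 0.35 = 7.99
U = 1/7.99 = 0.125156

0.125156


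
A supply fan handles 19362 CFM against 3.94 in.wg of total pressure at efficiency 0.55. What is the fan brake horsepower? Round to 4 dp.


BHP = 19362 * 3.94 / (6356 * 0.55) = 21.8223 hp

21.8223 hp


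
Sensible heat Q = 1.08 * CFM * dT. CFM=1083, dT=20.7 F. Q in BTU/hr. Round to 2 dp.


Q = 1.08 * 1083 * 20.7 = 24211.55 BTU/hr

24211.55 BTU/hr


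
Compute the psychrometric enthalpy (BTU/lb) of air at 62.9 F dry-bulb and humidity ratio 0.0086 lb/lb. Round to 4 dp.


h = 0.24*62.9 + 0.0086*(1061+0.444*62.9) = 24.4608 BTU/lb

24.4608 BTU/lb


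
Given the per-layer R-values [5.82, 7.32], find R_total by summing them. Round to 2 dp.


R_total = 5.82 + 7.32 = 13.14

13.14


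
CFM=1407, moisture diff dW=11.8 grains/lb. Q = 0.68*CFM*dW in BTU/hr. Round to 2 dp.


Q = 0.68 * 1407 * 11.8 = 11289.77 BTU/hr

11289.77 BTU/hr


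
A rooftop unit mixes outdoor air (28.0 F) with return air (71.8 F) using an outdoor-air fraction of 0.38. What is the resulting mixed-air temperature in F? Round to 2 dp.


T_mix = 0.38*28.0 + 0.62*71.8 = 55.16 F

55.16 F


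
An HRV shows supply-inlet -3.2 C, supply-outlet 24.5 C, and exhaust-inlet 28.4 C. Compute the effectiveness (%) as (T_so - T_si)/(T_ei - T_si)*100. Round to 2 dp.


eff = (24.5-(-3.2))/(28.4-(-3.2))*100 = 87.66 %

87.66 %


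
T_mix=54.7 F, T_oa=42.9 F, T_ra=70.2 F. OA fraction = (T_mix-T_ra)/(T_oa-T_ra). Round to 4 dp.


frac = (54.7 - 70.2) / (42.9 - 70.2) = 0.5678

0.5678


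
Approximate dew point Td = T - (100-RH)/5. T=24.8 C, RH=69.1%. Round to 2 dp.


Td = 24.8 - (100-69.1)/5 = 18.62 C

18.62 C


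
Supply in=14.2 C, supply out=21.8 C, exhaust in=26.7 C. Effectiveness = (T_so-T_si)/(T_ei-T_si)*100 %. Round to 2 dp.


eff = (21.8-14.2)/(26.7-14.2)*100 = 60.80 %

60.80 %


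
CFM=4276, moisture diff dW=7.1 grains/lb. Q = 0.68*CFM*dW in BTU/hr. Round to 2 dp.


Q = 0.68 * 4276 * 7.1 = 20644.53 BTU/hr

20644.53 BTU/hr


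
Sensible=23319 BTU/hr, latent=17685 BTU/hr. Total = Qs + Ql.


Qt = 23319 + 17685 = 41004 BTU/hr

41004 BTU/hr


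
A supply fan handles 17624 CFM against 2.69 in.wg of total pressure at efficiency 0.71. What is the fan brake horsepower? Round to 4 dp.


BHP = 17624 * 2.69 / (6356 * 0.71) = 10.5054 hp

10.5054 hp


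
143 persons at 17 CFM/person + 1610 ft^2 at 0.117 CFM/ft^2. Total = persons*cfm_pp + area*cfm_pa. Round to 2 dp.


Total = 143*17 + 1610*0.117 = 2619.37 CFM

2619.37 CFM


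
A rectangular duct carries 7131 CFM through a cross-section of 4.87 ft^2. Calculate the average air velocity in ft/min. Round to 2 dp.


V = 7131 / 4.87 = 1464.27 ft/min

1464.27 ft/min


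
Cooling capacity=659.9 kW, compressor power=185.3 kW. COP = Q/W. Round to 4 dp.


COP = 659.9 / 185.3 = 3.5613

3.5613


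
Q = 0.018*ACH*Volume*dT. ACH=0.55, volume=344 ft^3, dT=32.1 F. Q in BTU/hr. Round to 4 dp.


Q = 0.018 * 0.55 * 344 * 32.1 = 109.3198 BTU/hr

109.3198 BTU/hr


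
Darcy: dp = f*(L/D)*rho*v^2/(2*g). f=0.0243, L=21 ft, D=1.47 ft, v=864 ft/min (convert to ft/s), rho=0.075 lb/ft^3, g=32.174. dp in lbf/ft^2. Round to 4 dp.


v_fps = 864/60 = 14.4 ft/s
dp = 0.0243*(21/1.47)*0.075*14.4^2/(2*32.174) = 0.0839 lbf/ft^2

0.0839 lbf/ft^2


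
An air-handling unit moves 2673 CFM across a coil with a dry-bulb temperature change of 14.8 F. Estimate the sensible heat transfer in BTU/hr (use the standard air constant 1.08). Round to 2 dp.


Q = 1.08 * 2673 * 14.8 = 42725.23 BTU/hr

42725.23 BTU/hr


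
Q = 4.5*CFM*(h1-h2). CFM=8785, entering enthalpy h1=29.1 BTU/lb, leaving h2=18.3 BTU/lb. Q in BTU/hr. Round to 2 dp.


Q = 4.5 * 8785 * (29.1 - 18.3) = 426951.00 BTU/hr

426951.00 BTU/hr


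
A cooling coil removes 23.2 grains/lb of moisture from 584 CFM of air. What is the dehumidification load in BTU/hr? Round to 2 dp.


Q = 0.68 * 584 * 23.2 = 9213.18 BTU/hr

9213.18 BTU/hr


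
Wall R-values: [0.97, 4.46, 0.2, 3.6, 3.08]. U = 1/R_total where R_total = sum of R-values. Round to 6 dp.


R_total = 0.97 + 4.46 + 0.2 + 3.6 + 3.08 = 12.31
U = 1/12.31 = 0.081235

0.081235


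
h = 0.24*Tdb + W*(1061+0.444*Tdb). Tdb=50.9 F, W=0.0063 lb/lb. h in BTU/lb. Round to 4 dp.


h = 0.24*50.9 + 0.0063*(1061+0.444*50.9) = 19.0427 BTU/lb

19.0427 BTU/lb


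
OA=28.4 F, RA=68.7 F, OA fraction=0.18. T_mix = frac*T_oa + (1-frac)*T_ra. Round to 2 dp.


T_mix = 0.18*28.4 + 0.82*68.7 = 61.45 F

61.45 F


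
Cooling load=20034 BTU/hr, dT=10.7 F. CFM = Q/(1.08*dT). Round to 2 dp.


CFM = 20034 / (1.08 * 10.7) = 1733.64

1733.64 CFM


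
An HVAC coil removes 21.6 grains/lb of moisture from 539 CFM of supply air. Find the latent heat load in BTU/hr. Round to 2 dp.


Q = 0.68 * 539 * 21.6 = 7916.83 BTU/hr

7916.83 BTU/hr


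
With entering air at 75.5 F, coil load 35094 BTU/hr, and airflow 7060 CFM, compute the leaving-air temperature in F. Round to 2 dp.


dT = 35094/(1.08*7060) = 4.6026
T_leave = 75.5 - 4.6026 = 70.90 F

70.90 F


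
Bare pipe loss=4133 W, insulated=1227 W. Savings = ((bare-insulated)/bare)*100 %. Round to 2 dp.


Savings = ((4133-1227)/4133)*100 = 70.31 %

70.31 %


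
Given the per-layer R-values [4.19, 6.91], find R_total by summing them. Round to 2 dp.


R_total = 4.19 + 6.91 = 11.10

11.10


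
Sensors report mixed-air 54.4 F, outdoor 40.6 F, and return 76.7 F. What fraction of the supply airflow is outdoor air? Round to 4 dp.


frac = (54.4 - 76.7) / (40.6 - 76.7) = 0.6177

0.6177


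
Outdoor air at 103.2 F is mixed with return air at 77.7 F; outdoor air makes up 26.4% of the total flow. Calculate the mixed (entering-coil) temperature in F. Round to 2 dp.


T_mix = 77.7 + (26.4/100)*(103.2-77.7) = 84.43 F

84.43 F


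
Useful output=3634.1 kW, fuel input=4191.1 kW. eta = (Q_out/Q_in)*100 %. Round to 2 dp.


eta = (3634.1/4191.1)*100 = 86.71 %

86.71 %


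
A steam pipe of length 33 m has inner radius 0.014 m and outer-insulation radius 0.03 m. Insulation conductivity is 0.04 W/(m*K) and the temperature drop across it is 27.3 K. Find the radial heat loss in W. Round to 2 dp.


Q = 2*pi*0.04*33*27.3/ln(0.03/0.014) = 297.09 W

297.09 W


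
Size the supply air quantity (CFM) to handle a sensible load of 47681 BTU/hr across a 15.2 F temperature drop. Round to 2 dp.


CFM = 47681 / (1.08 * 15.2) = 2904.54

2904.54 CFM


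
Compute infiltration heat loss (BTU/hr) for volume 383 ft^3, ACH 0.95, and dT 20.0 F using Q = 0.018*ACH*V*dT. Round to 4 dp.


Q = 0.018 * 0.95 * 383 * 20.0 = 130.9860 BTU/hr

130.9860 BTU/hr


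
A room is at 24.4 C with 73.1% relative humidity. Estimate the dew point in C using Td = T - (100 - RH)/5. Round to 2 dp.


Td = 24.4 - (100-73.1)/5 = 19.02 C

19.02 C


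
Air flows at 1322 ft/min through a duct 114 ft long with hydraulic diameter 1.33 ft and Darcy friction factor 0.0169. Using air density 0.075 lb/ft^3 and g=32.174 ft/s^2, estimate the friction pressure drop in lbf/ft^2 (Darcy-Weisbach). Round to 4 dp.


v_fps = 1322/60 = 22.0333 ft/s
dp = 0.0169*(114/1.33)*0.075*22.0333^2/(2*32.174) = 0.8196 lbf/ft^2

0.8196 lbf/ft^2


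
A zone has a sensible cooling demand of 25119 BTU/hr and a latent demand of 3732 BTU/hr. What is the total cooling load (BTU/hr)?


Qt = 25119 + 3732 = 28851 BTU/hr

28851 BTU/hr


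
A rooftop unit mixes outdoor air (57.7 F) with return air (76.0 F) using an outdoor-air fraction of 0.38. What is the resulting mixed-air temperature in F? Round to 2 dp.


T_mix = 0.38*57.7 + 0.62*76.0 = 69.05 F

69.05 F


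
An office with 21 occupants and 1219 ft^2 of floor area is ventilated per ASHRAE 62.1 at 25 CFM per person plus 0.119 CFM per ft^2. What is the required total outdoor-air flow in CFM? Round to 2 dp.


Total = 21*25 + 1219*0.119 = 670.06 CFM

670.06 CFM


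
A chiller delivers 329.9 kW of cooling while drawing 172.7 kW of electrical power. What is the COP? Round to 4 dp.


COP = 329.9 / 172.7 = 1.9102

1.9102


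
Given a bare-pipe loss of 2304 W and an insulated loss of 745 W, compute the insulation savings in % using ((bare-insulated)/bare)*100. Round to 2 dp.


Savings = ((2304-745)/2304)*100 = 67.66 %

67.66 %


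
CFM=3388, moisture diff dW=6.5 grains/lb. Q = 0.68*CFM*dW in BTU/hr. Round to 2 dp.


Q = 0.68 * 3388 * 6.5 = 14974.96 BTU/hr

14974.96 BTU/hr


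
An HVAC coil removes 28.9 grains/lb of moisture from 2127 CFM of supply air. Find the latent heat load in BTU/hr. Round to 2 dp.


Q = 0.68 * 2127 * 28.9 = 41799.80 BTU/hr

41799.80 BTU/hr


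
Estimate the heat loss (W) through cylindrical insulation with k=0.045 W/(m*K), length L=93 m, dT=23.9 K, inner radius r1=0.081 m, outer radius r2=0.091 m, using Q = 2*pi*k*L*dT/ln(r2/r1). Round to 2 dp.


Q = 2*pi*0.045*93*23.9/ln(0.091/0.081) = 5398.61 W

5398.61 W


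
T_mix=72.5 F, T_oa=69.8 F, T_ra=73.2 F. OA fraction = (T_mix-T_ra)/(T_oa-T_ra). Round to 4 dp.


frac = (72.5 - 73.2) / (69.8 - 73.2) = 0.2059

0.2059


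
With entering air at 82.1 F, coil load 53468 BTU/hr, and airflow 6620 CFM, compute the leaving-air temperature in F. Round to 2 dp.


dT = 53468/(1.08*6620) = 7.4785
T_leave = 82.1 - 7.4785 = 74.62 F

74.62 F


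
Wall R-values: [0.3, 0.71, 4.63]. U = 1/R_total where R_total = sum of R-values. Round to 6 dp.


R_total = 0.3 + 0.71 + 4.63 = 5.64
U = 1/5.64 = 0.177305

0.177305


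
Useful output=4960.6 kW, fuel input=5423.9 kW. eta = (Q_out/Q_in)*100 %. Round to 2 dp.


eta = (4960.6/5423.9)*100 = 91.46 %

91.46 %


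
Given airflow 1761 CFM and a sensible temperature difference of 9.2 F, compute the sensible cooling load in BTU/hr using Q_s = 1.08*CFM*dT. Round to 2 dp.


Q = 1.08 * 1761 * 9.2 = 17497.30 BTU/hr

17497.30 BTU/hr


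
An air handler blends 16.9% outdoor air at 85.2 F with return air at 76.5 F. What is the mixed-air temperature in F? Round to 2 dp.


T_mix = 76.5 + (16.9/100)*(85.2-76.5) = 77.97 F

77.97 F


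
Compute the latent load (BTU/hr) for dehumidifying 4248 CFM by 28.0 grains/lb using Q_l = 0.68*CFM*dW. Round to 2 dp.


Q = 0.68 * 4248 * 28.0 = 80881.92 BTU/hr

80881.92 BTU/hr


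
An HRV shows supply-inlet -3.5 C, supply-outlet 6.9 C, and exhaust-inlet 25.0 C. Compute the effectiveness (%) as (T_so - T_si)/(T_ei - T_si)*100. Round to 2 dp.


eff = (6.9-(-3.5))/(25.0-(-3.5))*100 = 36.49 %

36.49 %


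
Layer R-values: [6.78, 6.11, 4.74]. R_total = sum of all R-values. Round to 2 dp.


R_total = 6.78 + 6.11 + 4.74 = 17.63

17.63


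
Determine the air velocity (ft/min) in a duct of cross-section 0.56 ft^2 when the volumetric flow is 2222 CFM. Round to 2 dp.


V = 2222 / 0.56 = 3967.86 ft/min

3967.86 ft/min


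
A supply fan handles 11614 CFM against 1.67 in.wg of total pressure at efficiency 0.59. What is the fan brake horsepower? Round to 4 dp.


BHP = 11614 * 1.67 / (6356 * 0.59) = 5.1720 hp

5.1720 hp


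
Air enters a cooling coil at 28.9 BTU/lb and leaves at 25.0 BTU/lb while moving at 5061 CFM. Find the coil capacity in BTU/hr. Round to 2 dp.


Q = 4.5 * 5061 * (28.9 - 25.0) = 88820.55 BTU/hr

88820.55 BTU/hr


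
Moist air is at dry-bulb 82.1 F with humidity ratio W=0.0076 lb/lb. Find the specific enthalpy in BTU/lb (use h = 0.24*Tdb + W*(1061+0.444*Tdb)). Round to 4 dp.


h = 0.24*82.1 + 0.0076*(1061+0.444*82.1) = 28.0446 BTU/lb

28.0446 BTU/lb


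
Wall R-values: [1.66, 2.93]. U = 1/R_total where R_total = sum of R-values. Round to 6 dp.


R_total = 1.66 + 2.93 = 4.59
U = 1/4.59 = 0.217865

0.217865


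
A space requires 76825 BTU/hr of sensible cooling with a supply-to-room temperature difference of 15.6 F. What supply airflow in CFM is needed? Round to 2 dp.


CFM = 76825 / (1.08 * 15.6) = 4559.89

4559.89 CFM


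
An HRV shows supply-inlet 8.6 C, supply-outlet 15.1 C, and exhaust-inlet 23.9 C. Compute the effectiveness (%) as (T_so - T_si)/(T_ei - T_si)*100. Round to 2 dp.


eff = (15.1-8.6)/(23.9-8.6)*100 = 42.48 %

42.48 %


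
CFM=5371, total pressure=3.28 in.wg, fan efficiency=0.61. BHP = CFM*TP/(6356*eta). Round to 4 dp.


BHP = 5371 * 3.28 / (6356 * 0.61) = 4.5438 hp

4.5438 hp


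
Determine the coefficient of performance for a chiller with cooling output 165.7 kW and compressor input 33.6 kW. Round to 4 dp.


COP = 165.7 / 33.6 = 4.9315

4.9315


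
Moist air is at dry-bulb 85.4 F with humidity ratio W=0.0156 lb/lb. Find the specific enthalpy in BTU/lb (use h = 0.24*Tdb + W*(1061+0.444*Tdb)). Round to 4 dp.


h = 0.24*85.4 + 0.0156*(1061+0.444*85.4) = 37.6391 BTU/lb

37.6391 BTU/lb


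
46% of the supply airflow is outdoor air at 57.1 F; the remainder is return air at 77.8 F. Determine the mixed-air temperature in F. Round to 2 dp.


T_mix = 0.46*57.1 + 0.54*77.8 = 68.28 F

68.28 F


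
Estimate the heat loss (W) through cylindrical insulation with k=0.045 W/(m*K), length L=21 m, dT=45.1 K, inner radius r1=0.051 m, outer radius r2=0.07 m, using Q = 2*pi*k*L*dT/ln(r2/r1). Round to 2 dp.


Q = 2*pi*0.045*21*45.1/ln(0.07/0.051) = 845.63 W

845.63 W


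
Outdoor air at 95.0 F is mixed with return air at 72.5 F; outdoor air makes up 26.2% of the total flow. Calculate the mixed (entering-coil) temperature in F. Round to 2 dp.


T_mix = 72.5 + (26.2/100)*(95.0-72.5) = 78.40 F

78.40 F


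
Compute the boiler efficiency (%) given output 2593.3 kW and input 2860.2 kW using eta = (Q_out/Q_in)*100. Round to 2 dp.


eta = (2593.3/2860.2)*100 = 90.67 %

90.67 %


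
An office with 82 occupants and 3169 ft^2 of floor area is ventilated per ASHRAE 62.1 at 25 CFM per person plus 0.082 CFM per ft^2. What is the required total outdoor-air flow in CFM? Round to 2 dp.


Total = 82*25 + 3169*0.082 = 2309.86 CFM

2309.86 CFM


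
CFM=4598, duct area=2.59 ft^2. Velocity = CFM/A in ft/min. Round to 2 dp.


V = 4598 / 2.59 = 1775.29 ft/min

1775.29 ft/min


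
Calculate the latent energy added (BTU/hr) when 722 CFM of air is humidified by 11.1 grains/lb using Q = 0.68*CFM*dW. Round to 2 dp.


Q = 0.68 * 722 * 11.1 = 5449.66 BTU/hr

5449.66 BTU/hr


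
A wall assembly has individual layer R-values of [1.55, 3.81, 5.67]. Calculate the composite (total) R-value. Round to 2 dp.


R_total = 1.55 + 3.81 + 5.67 = 11.03

11.03


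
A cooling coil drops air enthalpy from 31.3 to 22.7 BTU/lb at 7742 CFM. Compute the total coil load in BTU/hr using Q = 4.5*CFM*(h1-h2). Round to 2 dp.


Q = 4.5 * 7742 * (31.3 - 22.7) = 299615.40 BTU/hr

299615.40 BTU/hr


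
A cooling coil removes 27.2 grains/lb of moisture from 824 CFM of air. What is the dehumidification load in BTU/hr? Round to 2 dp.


Q = 0.68 * 824 * 27.2 = 15240.70 BTU/hr

15240.70 BTU/hr


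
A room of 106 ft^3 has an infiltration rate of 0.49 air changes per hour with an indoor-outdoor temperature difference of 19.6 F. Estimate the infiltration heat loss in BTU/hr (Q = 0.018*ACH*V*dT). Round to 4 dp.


Q = 0.018 * 0.49 * 106 * 19.6 = 18.3244 BTU/hr

18.3244 BTU/hr


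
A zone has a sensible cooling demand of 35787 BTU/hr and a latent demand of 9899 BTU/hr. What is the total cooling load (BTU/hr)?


Qt = 35787 + 9899 = 45686 BTU/hr

45686 BTU/hr


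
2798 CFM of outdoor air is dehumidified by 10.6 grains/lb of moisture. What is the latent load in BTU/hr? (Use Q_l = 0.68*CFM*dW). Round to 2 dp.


Q = 0.68 * 2798 * 10.6 = 20167.98 BTU/hr

20167.98 BTU/hr


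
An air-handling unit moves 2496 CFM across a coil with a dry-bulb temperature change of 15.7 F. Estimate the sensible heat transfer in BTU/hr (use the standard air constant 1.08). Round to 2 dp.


Q = 1.08 * 2496 * 15.7 = 42322.18 BTU/hr

42322.18 BTU/hr


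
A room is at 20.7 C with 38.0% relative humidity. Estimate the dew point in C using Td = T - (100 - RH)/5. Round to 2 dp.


Td = 20.7 - (100-38.0)/5 = 8.30 C

8.30 C


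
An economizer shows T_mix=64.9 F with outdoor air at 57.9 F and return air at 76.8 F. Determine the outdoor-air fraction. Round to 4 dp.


frac = (64.9 - 76.8) / (57.9 - 76.8) = 0.6296

0.6296


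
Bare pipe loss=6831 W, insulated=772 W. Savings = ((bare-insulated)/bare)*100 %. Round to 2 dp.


Savings = ((6831-772)/6831)*100 = 88.70 %

88.70 %


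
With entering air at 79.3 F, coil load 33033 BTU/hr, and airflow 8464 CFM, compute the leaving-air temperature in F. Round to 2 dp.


dT = 33033/(1.08*8464) = 3.6137
T_leave = 79.3 - 3.6137 = 75.69 F

75.69 F


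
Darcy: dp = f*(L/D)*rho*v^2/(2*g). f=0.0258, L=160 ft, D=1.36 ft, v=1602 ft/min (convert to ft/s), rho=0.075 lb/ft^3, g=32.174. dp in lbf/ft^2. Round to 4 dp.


v_fps = 1602/60 = 26.7 ft/s
dp = 0.0258*(160/1.36)*0.075*26.7^2/(2*32.174) = 2.5220 lbf/ft^2

2.5220 lbf/ft^2


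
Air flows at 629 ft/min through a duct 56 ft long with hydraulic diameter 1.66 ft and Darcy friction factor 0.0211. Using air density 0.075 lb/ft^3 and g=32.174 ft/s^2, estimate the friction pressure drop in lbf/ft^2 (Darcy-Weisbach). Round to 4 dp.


v_fps = 629/60 = 10.4833 ft/s
dp = 0.0211*(56/1.66)*0.075*10.4833^2/(2*32.174) = 0.0912 lbf/ft^2

0.0912 lbf/ft^2


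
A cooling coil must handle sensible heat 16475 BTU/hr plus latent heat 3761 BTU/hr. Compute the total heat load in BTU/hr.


Qt = 16475 + 3761 = 20236 BTU/hr

20236 BTU/hr


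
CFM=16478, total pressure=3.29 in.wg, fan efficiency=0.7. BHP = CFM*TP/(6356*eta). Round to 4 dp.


BHP = 16478 * 3.29 / (6356 * 0.7) = 12.1848 hp

12.1848 hp


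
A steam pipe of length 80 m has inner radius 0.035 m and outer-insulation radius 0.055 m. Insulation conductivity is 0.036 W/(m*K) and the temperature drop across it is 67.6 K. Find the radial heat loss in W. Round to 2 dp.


Q = 2*pi*0.036*80*67.6/ln(0.055/0.035) = 2706.42 W

2706.42 W


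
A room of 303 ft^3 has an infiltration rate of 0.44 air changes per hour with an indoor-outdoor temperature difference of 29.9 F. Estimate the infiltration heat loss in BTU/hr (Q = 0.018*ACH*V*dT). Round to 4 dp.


Q = 0.018 * 0.44 * 303 * 29.9 = 71.7528 BTU/hr

71.7528 BTU/hr


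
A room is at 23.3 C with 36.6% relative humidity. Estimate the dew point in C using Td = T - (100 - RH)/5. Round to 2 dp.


Td = 23.3 - (100-36.6)/5 = 10.62 C

10.62 C


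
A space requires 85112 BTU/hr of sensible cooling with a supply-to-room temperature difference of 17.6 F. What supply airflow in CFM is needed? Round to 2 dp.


CFM = 85112 / (1.08 * 17.6) = 4477.69

4477.69 CFM


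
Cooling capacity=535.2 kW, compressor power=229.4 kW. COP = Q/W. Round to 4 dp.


COP = 535.2 / 229.4 = 2.3330

2.3330


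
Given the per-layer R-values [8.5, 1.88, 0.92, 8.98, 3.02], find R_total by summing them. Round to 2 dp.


R_total = 8.5 + 1.88 + 0.92 + 8.98 + 3.02 = 23.30

23.30


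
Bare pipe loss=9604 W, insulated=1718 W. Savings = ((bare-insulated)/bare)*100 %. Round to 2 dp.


Savings = ((9604-1718)/9604)*100 = 82.11 %

82.11 %


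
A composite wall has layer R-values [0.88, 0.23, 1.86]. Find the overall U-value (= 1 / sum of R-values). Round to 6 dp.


R_total = 0.88 + 0.23 + 1.86 = 2.97
U = 1/2.97 = 0.336700

0.336700


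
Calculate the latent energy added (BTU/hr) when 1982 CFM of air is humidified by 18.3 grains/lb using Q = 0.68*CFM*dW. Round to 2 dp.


Q = 0.68 * 1982 * 18.3 = 24664.01 BTU/hr

24664.01 BTU/hr


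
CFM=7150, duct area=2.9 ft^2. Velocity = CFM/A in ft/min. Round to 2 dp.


V = 7150 / 2.9 = 2465.52 ft/min

2465.52 ft/min


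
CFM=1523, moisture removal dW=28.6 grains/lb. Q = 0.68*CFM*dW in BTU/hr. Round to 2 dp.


Q = 0.68 * 1523 * 28.6 = 29619.30 BTU/hr

29619.30 BTU/hr


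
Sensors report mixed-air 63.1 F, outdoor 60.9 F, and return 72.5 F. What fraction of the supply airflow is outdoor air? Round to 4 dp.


frac = (63.1 - 72.5) / (60.9 - 72.5) = 0.8103

0.8103


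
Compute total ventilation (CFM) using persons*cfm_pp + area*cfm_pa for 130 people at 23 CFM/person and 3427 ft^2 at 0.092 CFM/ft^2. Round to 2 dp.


Total = 130*23 + 3427*0.092 = 3305.28 CFM

3305.28 CFM


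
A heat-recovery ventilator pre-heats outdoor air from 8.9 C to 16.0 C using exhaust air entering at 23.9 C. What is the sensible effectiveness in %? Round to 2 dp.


eff = (16.0-8.9)/(23.9-8.9)*100 = 47.33 %

47.33 %


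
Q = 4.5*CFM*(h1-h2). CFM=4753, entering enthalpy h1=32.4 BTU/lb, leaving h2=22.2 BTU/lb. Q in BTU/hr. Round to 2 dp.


Q = 4.5 * 4753 * (32.4 - 22.2) = 218162.70 BTU/hr

218162.70 BTU/hr


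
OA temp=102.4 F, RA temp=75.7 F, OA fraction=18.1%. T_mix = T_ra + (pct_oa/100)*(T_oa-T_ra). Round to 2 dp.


T_mix = 75.7 + (18.1/100)*(102.4-75.7) = 80.53 F

80.53 F


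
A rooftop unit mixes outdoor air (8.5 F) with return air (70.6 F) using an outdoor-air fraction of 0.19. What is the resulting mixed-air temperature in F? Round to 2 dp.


T_mix = 0.19*8.5 + 0.81*70.6 = 58.80 F

58.80 F


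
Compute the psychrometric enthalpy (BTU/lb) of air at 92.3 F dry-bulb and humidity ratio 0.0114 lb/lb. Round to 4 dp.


h = 0.24*92.3 + 0.0114*(1061+0.444*92.3) = 34.7146 BTU/lb

34.7146 BTU/lb


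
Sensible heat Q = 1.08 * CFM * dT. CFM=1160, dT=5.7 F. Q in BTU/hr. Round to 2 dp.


Q = 1.08 * 1160 * 5.7 = 7140.96 BTU/hr

7140.96 BTU/hr


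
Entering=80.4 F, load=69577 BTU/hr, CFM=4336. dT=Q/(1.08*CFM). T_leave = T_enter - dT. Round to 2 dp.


dT = 69577/(1.08*4336) = 14.8577
T_leave = 80.4 - 14.8577 = 65.54 F

65.54 F


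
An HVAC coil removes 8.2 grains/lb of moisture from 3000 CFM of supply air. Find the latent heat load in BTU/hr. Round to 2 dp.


Q = 0.68 * 3000 * 8.2 = 16728.00 BTU/hr

16728.00 BTU/hr


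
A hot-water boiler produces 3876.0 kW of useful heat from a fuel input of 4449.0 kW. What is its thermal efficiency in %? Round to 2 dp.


eta = (3876.0/4449.0)*100 = 87.12 %

87.12 %


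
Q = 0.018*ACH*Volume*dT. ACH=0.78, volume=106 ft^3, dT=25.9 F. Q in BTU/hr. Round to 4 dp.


Q = 0.018 * 0.78 * 106 * 25.9 = 38.5454 BTU/hr

38.5454 BTU/hr


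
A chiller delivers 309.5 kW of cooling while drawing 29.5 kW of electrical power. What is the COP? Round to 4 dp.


COP = 309.5 / 29.5 = 10.4915

10.4915


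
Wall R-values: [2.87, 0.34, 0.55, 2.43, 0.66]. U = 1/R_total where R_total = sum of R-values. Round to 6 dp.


R_total = 2.87 + 0.34 + 0.55 + 2.43 + 0.66 = 6.85
U = 1/6.85 = 0.145985

0.145985


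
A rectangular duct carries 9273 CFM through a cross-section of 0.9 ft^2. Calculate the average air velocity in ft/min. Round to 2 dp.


V = 9273 / 0.9 = 10303.33 ft/min

10303.33 ft/min


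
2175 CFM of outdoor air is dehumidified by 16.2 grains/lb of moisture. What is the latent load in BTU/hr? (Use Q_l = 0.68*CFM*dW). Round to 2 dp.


Q = 0.68 * 2175 * 16.2 = 23959.80 BTU/hr

23959.80 BTU/hr


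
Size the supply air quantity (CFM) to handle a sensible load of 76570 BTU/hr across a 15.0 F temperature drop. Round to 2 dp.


CFM = 76570 / (1.08 * 15.0) = 4726.54

4726.54 CFM


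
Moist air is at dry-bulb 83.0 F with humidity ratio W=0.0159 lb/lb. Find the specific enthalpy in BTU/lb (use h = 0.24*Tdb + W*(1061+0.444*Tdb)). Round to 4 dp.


h = 0.24*83.0 + 0.0159*(1061+0.444*83.0) = 37.3758 BTU/lb

37.3758 BTU/lb


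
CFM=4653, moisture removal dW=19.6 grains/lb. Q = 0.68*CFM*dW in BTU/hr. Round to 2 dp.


Q = 0.68 * 4653 * 19.6 = 62015.18 BTU/hr

62015.18 BTU/hr


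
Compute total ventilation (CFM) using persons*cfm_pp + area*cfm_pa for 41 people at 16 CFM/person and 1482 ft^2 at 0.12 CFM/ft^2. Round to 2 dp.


Total = 41*16 + 1482*0.12 = 833.84 CFM

833.84 CFM


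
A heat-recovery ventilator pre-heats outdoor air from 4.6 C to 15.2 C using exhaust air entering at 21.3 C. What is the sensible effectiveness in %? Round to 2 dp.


eff = (15.2-4.6)/(21.3-4.6)*100 = 63.47 %

63.47 %


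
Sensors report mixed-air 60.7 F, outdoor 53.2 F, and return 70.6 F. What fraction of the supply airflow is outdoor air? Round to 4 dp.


frac = (60.7 - 70.6) / (53.2 - 70.6) = 0.5690

0.5690


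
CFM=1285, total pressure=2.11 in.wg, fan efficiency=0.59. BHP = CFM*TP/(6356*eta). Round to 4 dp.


BHP = 1285 * 2.11 / (6356 * 0.59) = 0.7230 hp

0.7230 hp


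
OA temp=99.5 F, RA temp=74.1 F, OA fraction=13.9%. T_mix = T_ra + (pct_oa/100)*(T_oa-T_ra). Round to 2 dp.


T_mix = 74.1 + (13.9/100)*(99.5-74.1) = 77.63 F

77.63 F


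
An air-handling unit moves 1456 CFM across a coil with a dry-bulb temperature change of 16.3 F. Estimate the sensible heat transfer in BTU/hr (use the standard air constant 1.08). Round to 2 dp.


Q = 1.08 * 1456 * 16.3 = 25631.42 BTU/hr

25631.42 BTU/hr


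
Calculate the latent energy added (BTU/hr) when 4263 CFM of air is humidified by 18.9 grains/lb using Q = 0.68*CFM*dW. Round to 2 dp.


Q = 0.68 * 4263 * 18.9 = 54788.08 BTU/hr

54788.08 BTU/hr


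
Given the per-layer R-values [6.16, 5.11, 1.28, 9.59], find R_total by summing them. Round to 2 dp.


R_total = 6.16 + 5.11 + 1.28 + 9.59 = 22.14

22.14


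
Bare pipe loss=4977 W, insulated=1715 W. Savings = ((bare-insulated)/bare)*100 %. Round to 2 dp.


Savings = ((4977-1715)/4977)*100 = 65.54 %

65.54 %


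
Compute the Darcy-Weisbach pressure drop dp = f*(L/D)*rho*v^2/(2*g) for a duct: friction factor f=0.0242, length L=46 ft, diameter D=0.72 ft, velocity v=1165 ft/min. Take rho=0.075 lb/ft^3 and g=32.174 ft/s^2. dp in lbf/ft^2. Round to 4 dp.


v_fps = 1165/60 = 19.4167 ft/s
dp = 0.0242*(46/0.72)*0.075*19.4167^2/(2*32.174) = 0.6794 lbf/ft^2

0.6794 lbf/ft^2


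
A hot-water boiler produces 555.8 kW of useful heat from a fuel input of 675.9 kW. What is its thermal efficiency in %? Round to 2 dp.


eta = (555.8/675.9)*100 = 82.23 %

82.23 %


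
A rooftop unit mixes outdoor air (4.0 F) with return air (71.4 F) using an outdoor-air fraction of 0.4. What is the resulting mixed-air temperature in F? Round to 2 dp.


T_mix = 0.4*4.0 + 0.6*71.4 = 44.44 F

44.44 F


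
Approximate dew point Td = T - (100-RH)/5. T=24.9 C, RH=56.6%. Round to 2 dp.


Td = 24.9 - (100-56.6)/5 = 16.22 C

16.22 C


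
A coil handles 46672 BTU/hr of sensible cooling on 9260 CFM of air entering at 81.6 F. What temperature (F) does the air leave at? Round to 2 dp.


dT = 46672/(1.08*9260) = 4.6668
T_leave = 81.6 - 4.6668 = 76.93 F

76.93 F


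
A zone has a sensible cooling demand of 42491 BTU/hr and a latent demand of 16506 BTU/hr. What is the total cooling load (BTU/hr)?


Qt = 42491 + 16506 = 58997 BTU/hr

58997 BTU/hr


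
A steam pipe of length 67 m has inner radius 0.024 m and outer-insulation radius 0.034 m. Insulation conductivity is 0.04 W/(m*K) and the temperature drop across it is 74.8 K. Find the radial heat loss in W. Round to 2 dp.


Q = 2*pi*0.04*67*74.8/ln(0.034/0.024) = 3616.22 W

3616.22 W


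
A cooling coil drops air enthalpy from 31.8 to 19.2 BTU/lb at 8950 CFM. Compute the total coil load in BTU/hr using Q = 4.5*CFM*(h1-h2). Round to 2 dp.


Q = 4.5 * 8950 * (31.8 - 19.2) = 507465.00 BTU/hr

507465.00 BTU/hr


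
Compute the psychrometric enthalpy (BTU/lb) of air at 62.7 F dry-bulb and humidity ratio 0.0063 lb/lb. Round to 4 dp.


h = 0.24*62.7 + 0.0063*(1061+0.444*62.7) = 21.9077 BTU/lb

21.9077 BTU/lb


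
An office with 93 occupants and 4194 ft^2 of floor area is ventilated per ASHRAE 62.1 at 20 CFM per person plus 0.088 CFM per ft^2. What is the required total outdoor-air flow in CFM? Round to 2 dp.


Total = 93*20 + 4194*0.088 = 2229.07 CFM

2229.07 CFM


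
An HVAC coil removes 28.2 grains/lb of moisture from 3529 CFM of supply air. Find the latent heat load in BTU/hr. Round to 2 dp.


Q = 0.68 * 3529 * 28.2 = 67672.10 BTU/hr

67672.10 BTU/hr


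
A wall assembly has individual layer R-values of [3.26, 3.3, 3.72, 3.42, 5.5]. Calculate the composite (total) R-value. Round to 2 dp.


R_total = 3.26 + 3.3 + 3.72 + 3.42 + 5.5 = 19.20

19.20


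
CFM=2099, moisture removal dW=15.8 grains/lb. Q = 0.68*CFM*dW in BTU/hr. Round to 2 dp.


Q = 0.68 * 2099 * 15.8 = 22551.66 BTU/hr

22551.66 BTU/hr


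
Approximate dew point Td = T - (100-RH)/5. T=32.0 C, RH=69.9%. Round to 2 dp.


Td = 32.0 - (100-69.9)/5 = 25.98 C

25.98 C


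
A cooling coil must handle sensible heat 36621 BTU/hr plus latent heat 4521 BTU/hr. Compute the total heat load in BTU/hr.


Qt = 36621 + 4521 = 41142 BTU/hr

41142 BTU/hr


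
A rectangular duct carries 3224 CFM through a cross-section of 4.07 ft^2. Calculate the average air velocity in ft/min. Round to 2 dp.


V = 3224 / 4.07 = 792.14 ft/min

792.14 ft/min


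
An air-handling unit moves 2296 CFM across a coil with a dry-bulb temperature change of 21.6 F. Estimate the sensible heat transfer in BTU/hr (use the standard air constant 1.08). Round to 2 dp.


Q = 1.08 * 2296 * 21.6 = 53561.09 BTU/hr

53561.09 BTU/hr


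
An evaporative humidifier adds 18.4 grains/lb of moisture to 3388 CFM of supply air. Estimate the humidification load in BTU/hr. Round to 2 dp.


Q = 0.68 * 3388 * 18.4 = 42390.66 BTU/hr

42390.66 BTU/hr
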